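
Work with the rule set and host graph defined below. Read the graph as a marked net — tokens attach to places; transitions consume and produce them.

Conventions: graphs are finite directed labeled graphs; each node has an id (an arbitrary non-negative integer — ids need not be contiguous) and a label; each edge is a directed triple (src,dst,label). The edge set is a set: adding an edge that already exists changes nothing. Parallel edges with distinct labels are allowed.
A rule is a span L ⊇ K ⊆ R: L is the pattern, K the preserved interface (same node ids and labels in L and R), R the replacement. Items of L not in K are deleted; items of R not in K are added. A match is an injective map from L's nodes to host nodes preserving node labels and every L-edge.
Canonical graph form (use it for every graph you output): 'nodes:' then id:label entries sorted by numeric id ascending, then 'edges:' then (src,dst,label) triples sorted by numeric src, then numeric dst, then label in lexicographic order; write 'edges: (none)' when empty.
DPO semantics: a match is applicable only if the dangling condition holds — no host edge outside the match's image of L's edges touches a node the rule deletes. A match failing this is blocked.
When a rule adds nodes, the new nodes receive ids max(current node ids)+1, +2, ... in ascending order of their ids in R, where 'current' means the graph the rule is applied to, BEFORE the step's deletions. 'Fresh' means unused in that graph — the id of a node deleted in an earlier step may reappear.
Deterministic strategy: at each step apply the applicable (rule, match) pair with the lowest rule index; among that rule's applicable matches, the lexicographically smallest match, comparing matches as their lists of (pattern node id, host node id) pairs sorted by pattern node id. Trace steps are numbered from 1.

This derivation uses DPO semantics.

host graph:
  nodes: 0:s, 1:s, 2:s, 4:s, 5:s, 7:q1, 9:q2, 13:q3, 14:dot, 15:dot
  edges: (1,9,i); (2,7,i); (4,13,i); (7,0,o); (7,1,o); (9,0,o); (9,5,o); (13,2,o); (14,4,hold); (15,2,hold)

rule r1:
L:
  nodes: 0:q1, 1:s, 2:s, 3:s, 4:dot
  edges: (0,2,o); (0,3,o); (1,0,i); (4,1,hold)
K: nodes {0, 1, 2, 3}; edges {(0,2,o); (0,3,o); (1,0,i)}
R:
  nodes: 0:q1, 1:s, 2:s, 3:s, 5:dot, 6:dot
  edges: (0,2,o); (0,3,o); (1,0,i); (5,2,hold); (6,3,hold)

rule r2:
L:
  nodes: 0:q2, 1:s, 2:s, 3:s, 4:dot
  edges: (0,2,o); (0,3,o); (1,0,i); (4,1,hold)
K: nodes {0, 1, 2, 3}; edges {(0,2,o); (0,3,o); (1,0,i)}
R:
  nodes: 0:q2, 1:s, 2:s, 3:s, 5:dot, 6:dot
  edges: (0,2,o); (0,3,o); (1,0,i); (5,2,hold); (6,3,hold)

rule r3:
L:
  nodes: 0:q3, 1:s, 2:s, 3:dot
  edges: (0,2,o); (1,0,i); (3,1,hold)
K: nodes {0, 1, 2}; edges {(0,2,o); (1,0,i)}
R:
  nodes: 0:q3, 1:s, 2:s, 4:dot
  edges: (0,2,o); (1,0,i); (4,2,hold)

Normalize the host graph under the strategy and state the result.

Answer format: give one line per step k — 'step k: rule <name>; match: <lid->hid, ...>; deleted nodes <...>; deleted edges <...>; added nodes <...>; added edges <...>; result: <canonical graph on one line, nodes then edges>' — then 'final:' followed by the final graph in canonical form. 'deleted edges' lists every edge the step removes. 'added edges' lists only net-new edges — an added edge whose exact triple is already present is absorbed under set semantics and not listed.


step 1: rule r1; match: 0->7, 1->2, 2->0, 3->1, 4->15; deleted nodes 15; deleted edges (15,2,hold); added nodes 16, 17; added edges (16,0,hold); (17,1,hold); result: nodes: 0:s, 1:s, 2:s, 4:s, 5:s, 7:q1, 9:q2, 13:q3, 14:dot, 16:dot, 17:dot edges: (1,9,i); (2,7,i); (4,13,i); (7,0,o); (7,1,o); (9,0,o); (9,5,o); (13,2,o); (14,4,hold); (16,0,hold); (17,1,hold)
step 2: rule r2; match: 0->9, 1->1, 2->0, 3->5, 4->17; deleted nodes 17; deleted edges (17,1,hold); added nodes 18, 19; added edges (18,0,hold); (19,5,hold); result: nodes: 0:s, 1:s, 2:s, 4:s, 5:s, 7:q1, 9:q2, 13:q3, 14:dot, 16:dot, 18:dot, 19:dot edges: (1,9,i); (2,7,i); (4,13,i); (7,0,o); (7,1,o); (9,0,o); (9,5,o); (13,2,o); (14,4,hold); (16,0,hold); (18,0,hold); (19,5,hold)
step 3: rule r3; match: 0->13, 1->4, 2->2, 3->14; deleted nodes 14; deleted edges (14,4,hold); added nodes 20; added edges (20,2,hold); result: nodes: 0:s, 1:s, 2:s, 4:s, 5:s, 7:q1, 9:q2, 13:q3, 16:dot, 18:dot, 19:dot, 20:dot edges: (1,9,i); (2,7,i); (4,13,i); (7,0,o); (7,1,o); (9,0,o); (9,5,o); (13,2,o); (16,0,hold); (18,0,hold); (19,5,hold); (20,2,hold)
step 4: rule r1; match: 0->7, 1->2, 2->0, 3->1, 4->20; deleted nodes 20; deleted edges (20,2,hold); added nodes 21, 22; added edges (21,0,hold); (22,1,hold); result: nodes: 0:s, 1:s, 2:s, 4:s, 5:s, 7:q1, 9:q2, 13:q3, 16:dot, 18:dot, 19:dot, 21:dot, 22:dot edges: (1,9,i); (2,7,i); (4,13,i); (7,0,o); (7,1,o); (9,0,o); (9,5,o); (13,2,o); (16,0,hold); (18,0,hold); (19,5,hold); (21,0,hold); (22,1,hold)
step 5: rule r2; match: 0->9, 1->1, 2->0, 3->5, 4->22; deleted nodes 22; deleted edges (22,1,hold); added nodes 23, 24; added edges (23,0,hold); (24,5,hold); result: nodes: 0:s, 1:s, 2:s, 4:s, 5:s, 7:q1, 9:q2, 13:q3, 16:dot, 18:dot, 19:dot, 21:dot, 23:dot, 24:dot edges: (1,9,i); (2,7,i); (4,13,i); (7,0,o); (7,1,o); (9,0,o); (9,5,o); (13,2,o); (16,0,hold); (18,0,hold); (19,5,hold); (21,0,hold); (23,0,hold); (24,5,hold)
final:
nodes: 0:s, 1:s, 2:s, 4:s, 5:s, 7:q1, 9:q2, 13:q3, 16:dot, 18:dot, 19:dot, 21:dot, 23:dot, 24:dot
edges: (1,9,i); (2,7,i); (4,13,i); (7,0,o); (7,1,o); (9,0,o); (9,5,o); (13,2,o); (16,0,hold); (18,0,hold); (19,5,hold); (21,0,hold); (23,0,hold); (24,5,hold)


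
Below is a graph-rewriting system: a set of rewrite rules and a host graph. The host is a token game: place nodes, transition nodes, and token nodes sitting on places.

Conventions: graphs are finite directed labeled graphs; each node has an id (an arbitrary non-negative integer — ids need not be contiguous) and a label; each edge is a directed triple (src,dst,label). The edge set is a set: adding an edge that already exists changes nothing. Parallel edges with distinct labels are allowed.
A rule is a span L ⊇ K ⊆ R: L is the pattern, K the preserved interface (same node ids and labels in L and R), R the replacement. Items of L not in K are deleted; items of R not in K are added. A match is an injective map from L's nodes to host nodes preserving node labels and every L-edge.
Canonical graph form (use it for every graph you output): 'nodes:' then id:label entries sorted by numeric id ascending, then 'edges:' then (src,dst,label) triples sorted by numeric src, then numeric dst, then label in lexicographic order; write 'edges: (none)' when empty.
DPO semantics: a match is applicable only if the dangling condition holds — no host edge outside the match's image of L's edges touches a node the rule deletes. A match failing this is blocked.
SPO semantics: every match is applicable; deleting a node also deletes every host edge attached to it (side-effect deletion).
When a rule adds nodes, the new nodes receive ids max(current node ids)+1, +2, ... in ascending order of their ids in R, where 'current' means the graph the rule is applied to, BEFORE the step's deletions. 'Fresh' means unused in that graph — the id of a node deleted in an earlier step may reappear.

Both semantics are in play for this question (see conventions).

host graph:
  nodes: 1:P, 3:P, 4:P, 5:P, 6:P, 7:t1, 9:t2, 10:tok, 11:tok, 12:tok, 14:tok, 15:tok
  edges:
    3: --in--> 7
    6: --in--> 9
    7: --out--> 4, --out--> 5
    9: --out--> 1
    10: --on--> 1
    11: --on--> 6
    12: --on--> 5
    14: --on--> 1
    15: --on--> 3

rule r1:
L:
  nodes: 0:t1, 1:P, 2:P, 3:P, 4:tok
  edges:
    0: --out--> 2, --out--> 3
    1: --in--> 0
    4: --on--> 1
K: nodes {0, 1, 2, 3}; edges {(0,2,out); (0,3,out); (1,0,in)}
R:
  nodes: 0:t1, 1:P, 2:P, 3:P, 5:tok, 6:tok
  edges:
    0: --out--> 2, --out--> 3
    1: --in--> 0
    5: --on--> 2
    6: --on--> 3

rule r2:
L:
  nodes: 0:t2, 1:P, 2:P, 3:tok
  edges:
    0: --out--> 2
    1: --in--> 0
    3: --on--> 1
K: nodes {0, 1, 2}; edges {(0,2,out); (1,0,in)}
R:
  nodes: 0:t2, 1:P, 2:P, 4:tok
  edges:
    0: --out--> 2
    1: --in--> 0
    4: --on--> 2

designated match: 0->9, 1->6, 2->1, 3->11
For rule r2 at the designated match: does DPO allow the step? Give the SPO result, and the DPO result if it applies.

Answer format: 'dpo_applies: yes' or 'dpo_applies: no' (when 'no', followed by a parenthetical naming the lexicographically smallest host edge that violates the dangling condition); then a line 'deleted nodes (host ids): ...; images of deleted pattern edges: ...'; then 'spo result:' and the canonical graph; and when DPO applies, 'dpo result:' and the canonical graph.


dpo_applies: yes
deleted nodes (host ids): 11; images of deleted pattern edges: (11,6,on)
spo result:
nodes: 1:P, 3:P, 4:P, 5:P, 6:P, 7:t1, 9:t2, 10:tok, 12:tok, 14:tok, 15:tok, 16:tok
edges: (3,7,in); (6,9,in); (7,4,out); (7,5,out); (9,1,out); (10,1,on); (12,5,on); (14,1,on); (15,3,on); (16,1,on)
dpo result:
nodes: 1:P, 3:P, 4:P, 5:P, 6:P, 7:t1, 9:t2, 10:tok, 12:tok, 14:tok, 15:tok, 16:tok
edges: (3,7,in); (6,9,in); (7,4,out); (7,5,out); (9,1,out); (10,1,on); (12,5,on); (14,1,on); (15,3,on); (16,1,on)


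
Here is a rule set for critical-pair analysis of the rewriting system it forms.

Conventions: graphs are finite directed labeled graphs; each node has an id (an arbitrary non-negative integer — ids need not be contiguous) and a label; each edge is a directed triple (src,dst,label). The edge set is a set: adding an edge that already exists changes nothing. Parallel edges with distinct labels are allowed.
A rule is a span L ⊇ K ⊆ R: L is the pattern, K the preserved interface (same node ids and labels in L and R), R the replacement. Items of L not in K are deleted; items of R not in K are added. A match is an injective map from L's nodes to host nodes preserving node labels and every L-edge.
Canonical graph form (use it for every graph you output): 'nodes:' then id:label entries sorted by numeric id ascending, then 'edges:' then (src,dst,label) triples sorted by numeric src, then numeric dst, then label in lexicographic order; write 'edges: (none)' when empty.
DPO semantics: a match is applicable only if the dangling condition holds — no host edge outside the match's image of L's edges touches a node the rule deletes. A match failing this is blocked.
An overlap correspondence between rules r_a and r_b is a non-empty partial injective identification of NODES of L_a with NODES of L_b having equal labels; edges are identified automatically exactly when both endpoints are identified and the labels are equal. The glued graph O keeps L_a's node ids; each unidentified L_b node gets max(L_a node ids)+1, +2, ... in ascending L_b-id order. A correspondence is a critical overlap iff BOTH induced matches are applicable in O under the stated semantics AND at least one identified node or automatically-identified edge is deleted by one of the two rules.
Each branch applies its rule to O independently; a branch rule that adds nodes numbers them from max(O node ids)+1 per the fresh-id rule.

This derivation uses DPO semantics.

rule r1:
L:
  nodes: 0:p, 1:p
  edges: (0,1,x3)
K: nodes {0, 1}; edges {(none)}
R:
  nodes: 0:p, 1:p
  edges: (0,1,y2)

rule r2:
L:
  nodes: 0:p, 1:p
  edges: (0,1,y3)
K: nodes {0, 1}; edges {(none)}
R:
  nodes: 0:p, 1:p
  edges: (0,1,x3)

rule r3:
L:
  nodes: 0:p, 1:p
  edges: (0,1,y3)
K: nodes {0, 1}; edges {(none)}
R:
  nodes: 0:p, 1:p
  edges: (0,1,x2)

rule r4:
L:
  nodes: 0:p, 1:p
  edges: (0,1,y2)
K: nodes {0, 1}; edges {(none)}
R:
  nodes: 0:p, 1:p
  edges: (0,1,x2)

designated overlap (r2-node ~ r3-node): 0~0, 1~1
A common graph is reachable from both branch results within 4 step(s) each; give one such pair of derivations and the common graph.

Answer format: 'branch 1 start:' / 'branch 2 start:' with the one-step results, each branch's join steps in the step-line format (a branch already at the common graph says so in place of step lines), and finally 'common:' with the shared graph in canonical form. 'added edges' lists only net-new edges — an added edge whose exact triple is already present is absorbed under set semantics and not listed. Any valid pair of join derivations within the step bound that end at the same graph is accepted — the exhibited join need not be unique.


branch 1 start:
nodes: 0:p, 1:p
edges: (0,1,x3)
branch 2 start:
nodes: 0:p, 1:p
edges: (0,1,x2)
branch 1 step 1: rule r1; match: 0->0, 1->1; deleted nodes (none); deleted edges (0,1,x3); added nodes (none); added edges (0,1,y2); result: nodes: 0:p, 1:p edges: (0,1,y2)
branch 1 step 2: rule r4; match: 0->0, 1->1; deleted nodes (none); deleted edges (0,1,y2); added nodes (none); added edges (0,1,x2); result: nodes: 0:p, 1:p edges: (0,1,x2)
branch 2: already at the common graph (0 steps)
common:
nodes: 0:p, 1:p
edges: (0,1,x2)


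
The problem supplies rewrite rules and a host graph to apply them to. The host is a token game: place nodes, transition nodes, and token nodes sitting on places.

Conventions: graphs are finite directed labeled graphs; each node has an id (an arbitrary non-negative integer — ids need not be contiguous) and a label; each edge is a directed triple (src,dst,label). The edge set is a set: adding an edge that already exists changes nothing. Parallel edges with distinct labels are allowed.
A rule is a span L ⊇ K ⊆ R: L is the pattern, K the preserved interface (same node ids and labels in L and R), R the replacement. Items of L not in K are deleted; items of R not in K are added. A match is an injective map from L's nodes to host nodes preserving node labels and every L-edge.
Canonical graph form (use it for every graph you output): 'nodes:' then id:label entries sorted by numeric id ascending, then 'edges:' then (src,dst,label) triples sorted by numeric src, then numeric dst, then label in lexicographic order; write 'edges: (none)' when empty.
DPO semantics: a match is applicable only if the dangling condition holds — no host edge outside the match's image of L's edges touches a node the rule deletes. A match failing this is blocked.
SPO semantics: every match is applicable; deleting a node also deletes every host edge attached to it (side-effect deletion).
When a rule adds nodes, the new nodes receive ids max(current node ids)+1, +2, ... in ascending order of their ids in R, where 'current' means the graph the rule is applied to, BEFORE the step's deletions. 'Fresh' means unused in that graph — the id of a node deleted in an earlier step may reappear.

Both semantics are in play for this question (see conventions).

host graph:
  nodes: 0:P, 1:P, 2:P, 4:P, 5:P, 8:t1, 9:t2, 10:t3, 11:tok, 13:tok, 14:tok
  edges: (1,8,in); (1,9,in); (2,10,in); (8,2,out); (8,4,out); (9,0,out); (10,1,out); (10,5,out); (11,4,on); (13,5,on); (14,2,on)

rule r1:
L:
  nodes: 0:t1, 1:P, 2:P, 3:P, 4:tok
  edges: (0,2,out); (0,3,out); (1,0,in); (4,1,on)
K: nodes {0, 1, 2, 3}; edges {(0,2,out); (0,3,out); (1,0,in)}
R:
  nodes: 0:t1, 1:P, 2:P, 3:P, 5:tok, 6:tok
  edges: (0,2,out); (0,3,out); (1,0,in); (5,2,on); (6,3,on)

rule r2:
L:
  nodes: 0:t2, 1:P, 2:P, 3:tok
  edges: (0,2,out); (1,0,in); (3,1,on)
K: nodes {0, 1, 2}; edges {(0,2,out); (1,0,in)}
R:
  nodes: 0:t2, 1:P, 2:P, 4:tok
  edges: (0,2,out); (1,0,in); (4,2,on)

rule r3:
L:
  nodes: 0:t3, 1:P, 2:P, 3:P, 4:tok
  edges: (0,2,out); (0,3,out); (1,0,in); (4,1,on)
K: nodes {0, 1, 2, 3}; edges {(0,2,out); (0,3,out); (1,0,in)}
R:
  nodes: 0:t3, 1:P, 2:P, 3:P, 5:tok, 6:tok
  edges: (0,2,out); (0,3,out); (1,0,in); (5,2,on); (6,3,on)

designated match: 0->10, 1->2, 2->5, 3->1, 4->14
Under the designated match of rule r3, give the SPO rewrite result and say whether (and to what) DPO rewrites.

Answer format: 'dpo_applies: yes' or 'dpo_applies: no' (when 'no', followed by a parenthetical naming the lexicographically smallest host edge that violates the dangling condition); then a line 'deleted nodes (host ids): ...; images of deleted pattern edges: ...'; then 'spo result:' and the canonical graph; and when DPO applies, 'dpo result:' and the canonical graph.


dpo_applies: yes
deleted nodes (host ids): 14; images of deleted pattern edges: (14,2,on)
spo result:
nodes: 0:P, 1:P, 2:P, 4:P, 5:P, 8:t1, 9:t2, 10:t3, 11:tok, 13:tok, 15:tok, 16:tok
edges: (1,8,in); (1,9,in); (2,10,in); (8,2,out); (8,4,out); (9,0,out); (10,1,out); (10,5,out); (11,4,on); (13,5,on); (15,5,on); (16,1,on)
dpo result:
nodes: 0:P, 1:P, 2:P, 4:P, 5:P, 8:t1, 9:t2, 10:t3, 11:tok, 13:tok, 15:tok, 16:tok
edges: (1,8,in); (1,9,in); (2,10,in); (8,2,out); (8,4,out); (9,0,out); (10,1,out); (10,5,out); (11,4,on); (13,5,on); (15,5,on); (16,1,on)


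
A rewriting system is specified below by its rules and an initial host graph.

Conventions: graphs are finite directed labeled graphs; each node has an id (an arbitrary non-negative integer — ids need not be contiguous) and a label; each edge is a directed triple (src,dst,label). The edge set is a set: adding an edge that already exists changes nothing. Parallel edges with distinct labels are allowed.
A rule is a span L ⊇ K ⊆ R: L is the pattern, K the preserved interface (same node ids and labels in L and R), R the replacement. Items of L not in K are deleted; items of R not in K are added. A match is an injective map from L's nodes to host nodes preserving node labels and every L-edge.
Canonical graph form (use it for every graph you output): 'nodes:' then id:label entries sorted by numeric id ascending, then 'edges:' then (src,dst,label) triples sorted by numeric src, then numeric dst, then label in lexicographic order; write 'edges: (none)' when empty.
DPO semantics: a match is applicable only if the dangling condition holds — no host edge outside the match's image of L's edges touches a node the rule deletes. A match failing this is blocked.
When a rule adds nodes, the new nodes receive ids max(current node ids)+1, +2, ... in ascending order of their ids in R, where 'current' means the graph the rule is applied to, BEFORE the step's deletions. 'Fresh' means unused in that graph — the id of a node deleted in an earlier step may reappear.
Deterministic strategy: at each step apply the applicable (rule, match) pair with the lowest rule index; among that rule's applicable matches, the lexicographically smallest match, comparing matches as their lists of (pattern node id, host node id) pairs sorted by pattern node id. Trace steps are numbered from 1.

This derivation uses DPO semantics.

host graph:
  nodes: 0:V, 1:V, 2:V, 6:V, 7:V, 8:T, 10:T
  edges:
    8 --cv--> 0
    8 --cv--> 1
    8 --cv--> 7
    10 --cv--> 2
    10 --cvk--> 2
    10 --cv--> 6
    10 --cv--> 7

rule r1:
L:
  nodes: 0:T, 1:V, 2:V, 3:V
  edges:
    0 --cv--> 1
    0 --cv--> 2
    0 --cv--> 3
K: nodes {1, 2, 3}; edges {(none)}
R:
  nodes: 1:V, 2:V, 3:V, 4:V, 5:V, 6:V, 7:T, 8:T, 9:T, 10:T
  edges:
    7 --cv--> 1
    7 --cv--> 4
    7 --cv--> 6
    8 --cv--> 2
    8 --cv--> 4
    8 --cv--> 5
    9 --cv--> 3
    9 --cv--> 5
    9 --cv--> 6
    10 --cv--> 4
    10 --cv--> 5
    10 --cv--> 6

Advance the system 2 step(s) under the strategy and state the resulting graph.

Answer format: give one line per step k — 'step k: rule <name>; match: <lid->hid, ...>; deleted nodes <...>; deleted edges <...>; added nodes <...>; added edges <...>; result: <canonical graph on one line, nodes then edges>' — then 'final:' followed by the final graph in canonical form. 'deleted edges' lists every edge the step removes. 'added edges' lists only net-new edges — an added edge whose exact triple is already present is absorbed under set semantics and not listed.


step 1: rule r1; match: 0->8, 1->0, 2->1, 3->7; deleted nodes 8; deleted edges (8,0,cv); (8,1,cv); (8,7,cv); added nodes 11, 12, 13, 14, 15, 16, 17; added edges (14,0,cv); (14,11,cv); (14,13,cv); (15,1,cv); (15,11,cv); (15,12,cv); (16,7,cv); (16,12,cv); (16,13,cv); (17,11,cv); (17,12,cv); (17,13,cv); result: nodes: 0:V, 1:V, 2:V, 6:V, 7:V, 10:T, 11:V, 12:V, 13:V, 14:T, 15:T, 16:T, 17:T edges: (10,2,cv); (10,2,cvk); (10,6,cv); (10,7,cv); (14,0,cv); (14,11,cv); (14,13,cv); (15,1,cv); (15,11,cv); (15,12,cv); (16,7,cv); (16,12,cv); (16,13,cv); (17,11,cv); (17,12,cv); (17,13,cv)
step 2: rule r1; match: 0->14, 1->0, 2->11, 3->13; deleted nodes 14; deleted edges (14,0,cv); (14,11,cv); (14,13,cv); added nodes 18, 19, 20, 21, 22, 23, 24; added edges (21,0,cv); (21,18,cv); (21,20,cv); (22,11,cv); (22,18,cv); (22,19,cv); (23,13,cv); (23,19,cv); (23,20,cv); (24,18,cv); (24,19,cv); (24,20,cv); result: nodes: 0:V, 1:V, 2:V, 6:V, 7:V, 10:T, 11:V, 12:V, 13:V, 15:T, 16:T, 17:T, 18:V, 19:V, 20:V, 21:T, 22:T, 23:T, 24:T edges: (10,2,cv); (10,2,cvk); (10,6,cv); (10,7,cv); (15,1,cv); (15,11,cv); (15,12,cv); (16,7,cv); (16,12,cv); (16,13,cv); (17,11,cv); (17,12,cv); (17,13,cv); (21,0,cv); (21,18,cv); (21,20,cv); (22,11,cv); (22,18,cv); (22,19,cv); (23,13,cv); (23,19,cv); (23,20,cv); (24,18,cv); (24,19,cv); (24,20,cv)
final:
nodes: 0:V, 1:V, 2:V, 6:V, 7:V, 10:T, 11:V, 12:V, 13:V, 15:T, 16:T, 17:T, 18:V, 19:V, 20:V, 21:T, 22:T, 23:T, 24:T
edges: (10,2,cv); (10,2,cvk); (10,6,cv); (10,7,cv); (15,1,cv); (15,11,cv); (15,12,cv); (16,7,cv); (16,12,cv); (16,13,cv); (17,11,cv); (17,12,cv); (17,13,cv); (21,0,cv); (21,18,cv); (21,20,cv); (22,11,cv); (22,18,cv); (22,19,cv); (23,13,cv); (23,19,cv); (23,20,cv); (24,18,cv); (24,19,cv); (24,20,cv)


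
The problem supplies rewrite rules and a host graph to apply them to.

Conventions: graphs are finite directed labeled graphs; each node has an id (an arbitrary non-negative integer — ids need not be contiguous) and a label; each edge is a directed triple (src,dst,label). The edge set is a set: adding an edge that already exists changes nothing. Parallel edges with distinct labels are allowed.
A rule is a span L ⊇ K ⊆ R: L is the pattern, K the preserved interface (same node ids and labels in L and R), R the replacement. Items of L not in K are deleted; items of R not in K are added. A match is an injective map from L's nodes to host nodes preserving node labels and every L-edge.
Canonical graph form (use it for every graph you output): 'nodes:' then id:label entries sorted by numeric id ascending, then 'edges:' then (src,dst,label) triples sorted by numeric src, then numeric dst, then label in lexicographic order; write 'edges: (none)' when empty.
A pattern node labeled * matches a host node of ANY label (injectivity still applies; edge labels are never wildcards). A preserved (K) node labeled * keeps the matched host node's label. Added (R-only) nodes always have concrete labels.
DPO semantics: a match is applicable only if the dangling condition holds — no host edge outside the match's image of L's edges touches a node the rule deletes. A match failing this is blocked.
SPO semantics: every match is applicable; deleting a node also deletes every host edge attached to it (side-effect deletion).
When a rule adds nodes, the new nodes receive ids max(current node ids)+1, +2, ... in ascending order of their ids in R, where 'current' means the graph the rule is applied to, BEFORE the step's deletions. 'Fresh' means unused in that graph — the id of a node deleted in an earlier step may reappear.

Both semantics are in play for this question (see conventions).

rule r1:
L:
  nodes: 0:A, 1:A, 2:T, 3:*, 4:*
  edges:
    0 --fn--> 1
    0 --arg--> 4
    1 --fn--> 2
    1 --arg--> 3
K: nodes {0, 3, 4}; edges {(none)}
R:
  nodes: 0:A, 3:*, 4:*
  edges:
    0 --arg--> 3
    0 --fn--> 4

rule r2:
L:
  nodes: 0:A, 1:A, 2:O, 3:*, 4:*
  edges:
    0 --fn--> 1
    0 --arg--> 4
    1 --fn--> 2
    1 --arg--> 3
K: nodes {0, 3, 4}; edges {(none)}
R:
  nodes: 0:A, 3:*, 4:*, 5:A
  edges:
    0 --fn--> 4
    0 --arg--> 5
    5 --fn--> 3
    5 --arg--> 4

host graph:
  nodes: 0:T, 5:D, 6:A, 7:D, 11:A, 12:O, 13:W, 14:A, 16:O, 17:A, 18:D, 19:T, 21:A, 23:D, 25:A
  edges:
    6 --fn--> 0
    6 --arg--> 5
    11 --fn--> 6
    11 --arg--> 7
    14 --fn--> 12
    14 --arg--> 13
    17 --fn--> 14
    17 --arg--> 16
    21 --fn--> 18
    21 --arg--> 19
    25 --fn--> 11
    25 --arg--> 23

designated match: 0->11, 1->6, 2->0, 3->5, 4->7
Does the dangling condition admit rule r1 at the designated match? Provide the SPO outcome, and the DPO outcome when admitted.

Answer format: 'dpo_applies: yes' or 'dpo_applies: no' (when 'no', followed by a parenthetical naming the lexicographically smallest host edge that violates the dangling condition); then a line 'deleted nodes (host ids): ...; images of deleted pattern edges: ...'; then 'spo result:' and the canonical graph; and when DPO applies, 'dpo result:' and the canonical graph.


dpo_applies: yes
deleted nodes (host ids): 0, 6; images of deleted pattern edges: (6,0,fn); (6,5,arg); (11,6,fn); (11,7,arg)
spo result:
nodes: 5:D, 7:D, 11:A, 12:O, 13:W, 14:A, 16:O, 17:A, 18:D, 19:T, 21:A, 23:D, 25:A
edges: (11,5,arg); (11,7,fn); (14,12,fn); (14,13,arg); (17,14,fn); (17,16,arg); (21,18,fn); (21,19,arg); (25,11,fn); (25,23,arg)
dpo result:
nodes: 5:D, 7:D, 11:A, 12:O, 13:W, 14:A, 16:O, 17:A, 18:D, 19:T, 21:A, 23:D, 25:A
edges: (11,5,arg); (11,7,fn); (14,12,fn); (14,13,arg); (17,14,fn); (17,16,arg); (21,18,fn); (21,19,arg); (25,11,fn); (25,23,arg)


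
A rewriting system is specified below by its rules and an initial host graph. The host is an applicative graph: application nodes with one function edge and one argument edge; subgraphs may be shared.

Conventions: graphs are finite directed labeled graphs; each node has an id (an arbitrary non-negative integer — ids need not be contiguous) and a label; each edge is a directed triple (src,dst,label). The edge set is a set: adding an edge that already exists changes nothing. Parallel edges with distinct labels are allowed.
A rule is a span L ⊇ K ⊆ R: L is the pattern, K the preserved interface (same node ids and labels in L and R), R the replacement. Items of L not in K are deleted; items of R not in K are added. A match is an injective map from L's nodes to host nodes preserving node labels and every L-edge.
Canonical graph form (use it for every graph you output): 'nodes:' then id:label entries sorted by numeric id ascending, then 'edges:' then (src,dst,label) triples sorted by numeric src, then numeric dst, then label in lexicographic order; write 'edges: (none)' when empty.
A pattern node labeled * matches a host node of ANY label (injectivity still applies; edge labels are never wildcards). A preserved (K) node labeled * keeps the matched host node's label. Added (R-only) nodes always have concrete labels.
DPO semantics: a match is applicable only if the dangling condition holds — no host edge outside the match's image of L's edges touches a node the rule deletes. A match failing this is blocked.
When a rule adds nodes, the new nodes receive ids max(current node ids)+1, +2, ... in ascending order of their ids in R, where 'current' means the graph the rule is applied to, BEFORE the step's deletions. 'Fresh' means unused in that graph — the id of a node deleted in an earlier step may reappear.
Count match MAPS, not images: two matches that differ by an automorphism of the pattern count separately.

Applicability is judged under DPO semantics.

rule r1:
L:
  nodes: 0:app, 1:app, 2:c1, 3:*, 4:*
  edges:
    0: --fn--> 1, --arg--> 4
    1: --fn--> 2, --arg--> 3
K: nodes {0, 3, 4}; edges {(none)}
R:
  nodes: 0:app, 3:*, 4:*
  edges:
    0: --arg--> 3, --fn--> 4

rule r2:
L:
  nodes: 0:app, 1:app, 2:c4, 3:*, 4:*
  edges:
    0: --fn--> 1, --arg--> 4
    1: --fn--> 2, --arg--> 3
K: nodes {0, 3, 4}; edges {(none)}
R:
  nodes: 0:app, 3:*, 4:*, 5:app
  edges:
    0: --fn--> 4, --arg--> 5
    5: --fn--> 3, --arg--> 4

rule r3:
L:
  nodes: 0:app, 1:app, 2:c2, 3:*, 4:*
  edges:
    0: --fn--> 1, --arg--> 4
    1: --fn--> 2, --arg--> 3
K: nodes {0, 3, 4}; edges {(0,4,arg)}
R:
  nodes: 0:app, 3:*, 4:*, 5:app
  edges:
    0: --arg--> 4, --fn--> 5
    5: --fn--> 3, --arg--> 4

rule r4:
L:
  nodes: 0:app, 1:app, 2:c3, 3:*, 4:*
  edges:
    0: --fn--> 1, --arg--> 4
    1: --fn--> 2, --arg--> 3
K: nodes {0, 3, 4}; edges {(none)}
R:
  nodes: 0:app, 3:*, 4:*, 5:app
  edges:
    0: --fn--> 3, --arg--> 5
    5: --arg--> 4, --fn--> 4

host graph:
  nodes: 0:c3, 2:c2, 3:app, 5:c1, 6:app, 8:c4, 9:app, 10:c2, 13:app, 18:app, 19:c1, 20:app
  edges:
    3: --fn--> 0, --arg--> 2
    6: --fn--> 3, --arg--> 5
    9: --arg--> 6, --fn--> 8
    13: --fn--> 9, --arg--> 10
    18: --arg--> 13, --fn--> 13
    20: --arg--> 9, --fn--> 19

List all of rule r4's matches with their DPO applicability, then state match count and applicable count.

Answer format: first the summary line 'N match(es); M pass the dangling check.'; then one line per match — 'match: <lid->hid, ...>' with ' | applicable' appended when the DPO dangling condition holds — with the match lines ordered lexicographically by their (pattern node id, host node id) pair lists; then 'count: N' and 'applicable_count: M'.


1 match(es); 1 pass the dangling check.
match: 0->6, 1->3, 2->0, 3->2, 4->5 | applicable
count: 1
applicable_count: 1


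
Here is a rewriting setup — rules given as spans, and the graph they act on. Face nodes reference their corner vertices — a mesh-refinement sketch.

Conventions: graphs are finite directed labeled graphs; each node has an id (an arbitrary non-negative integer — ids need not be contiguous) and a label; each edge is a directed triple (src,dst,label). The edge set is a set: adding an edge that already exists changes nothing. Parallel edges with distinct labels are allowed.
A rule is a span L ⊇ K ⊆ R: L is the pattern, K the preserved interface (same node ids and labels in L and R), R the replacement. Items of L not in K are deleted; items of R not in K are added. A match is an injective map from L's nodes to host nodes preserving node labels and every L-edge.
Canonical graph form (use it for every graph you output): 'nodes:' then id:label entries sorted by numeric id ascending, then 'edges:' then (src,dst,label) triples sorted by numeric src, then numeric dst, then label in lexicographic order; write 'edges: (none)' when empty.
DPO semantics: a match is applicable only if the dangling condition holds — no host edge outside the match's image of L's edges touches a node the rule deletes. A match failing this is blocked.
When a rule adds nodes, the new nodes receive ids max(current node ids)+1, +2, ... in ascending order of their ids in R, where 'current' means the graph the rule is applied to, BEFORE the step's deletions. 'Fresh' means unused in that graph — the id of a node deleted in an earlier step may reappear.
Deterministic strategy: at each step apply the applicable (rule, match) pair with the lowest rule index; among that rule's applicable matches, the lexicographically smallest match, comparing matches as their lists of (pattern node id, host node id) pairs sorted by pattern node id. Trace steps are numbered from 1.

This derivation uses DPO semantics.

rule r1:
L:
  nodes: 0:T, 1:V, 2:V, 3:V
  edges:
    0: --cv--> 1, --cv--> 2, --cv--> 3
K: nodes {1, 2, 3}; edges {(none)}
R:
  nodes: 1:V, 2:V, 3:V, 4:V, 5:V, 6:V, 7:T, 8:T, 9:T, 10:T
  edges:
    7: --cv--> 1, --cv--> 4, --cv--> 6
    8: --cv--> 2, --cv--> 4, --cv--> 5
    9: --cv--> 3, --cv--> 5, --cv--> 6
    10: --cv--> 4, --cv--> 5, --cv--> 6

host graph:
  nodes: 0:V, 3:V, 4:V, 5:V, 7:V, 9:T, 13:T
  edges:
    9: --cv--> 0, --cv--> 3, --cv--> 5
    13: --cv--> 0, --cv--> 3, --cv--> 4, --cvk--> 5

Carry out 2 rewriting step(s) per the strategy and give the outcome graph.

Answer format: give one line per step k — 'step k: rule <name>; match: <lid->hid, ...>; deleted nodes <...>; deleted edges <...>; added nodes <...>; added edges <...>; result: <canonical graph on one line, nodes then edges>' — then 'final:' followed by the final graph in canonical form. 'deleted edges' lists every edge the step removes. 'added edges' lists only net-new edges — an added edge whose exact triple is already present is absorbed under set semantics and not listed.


step 1: rule r1; match: 0->9, 1->0, 2->3, 3->5; deleted nodes 9; deleted edges (9,0,cv); (9,3,cv); (9,5,cv); added nodes 14, 15, 16, 17, 18, 19, 20; added edges (17,0,cv); (17,14,cv); (17,16,cv); (18,3,cv); (18,14,cv); (18,15,cv); (19,5,cv); (19,15,cv); (19,16,cv); (20,14,cv); (20,15,cv); (20,16,cv); result: nodes: 0:V, 3:V, 4:V, 5:V, 7:V, 13:T, 14:V, 15:V, 16:V, 17:T, 18:T, 19:T, 20:T edges: (13,0,cv); (13,3,cv); (13,4,cv); (13,5,cvk); (17,0,cv); (17,14,cv); (17,16,cv); (18,3,cv); (18,14,cv); (18,15,cv); (19,5,cv); (19,15,cv); (19,16,cv); (20,14,cv); (20,15,cv); (20,16,cv)
step 2: rule r1; match: 0->17, 1->0, 2->14, 3->16; deleted nodes 17; deleted edges (17,0,cv); (17,14,cv); (17,16,cv); added nodes 21, 22, 23, 24, 25, 26, 27; added edges (24,0,cv); (24,21,cv); (24,23,cv); (25,14,cv); (25,21,cv); (25,22,cv); (26,16,cv); (26,22,cv); (26,23,cv); (27,21,cv); (27,22,cv); (27,23,cv); result: nodes: 0:V, 3:V, 4:V, 5:V, 7:V, 13:T, 14:V, 15:V, 16:V, 18:T, 19:T, 20:T, 21:V, 22:V, 23:V, 24:T, 25:T, 26:T, 27:T edges: (13,0,cv); (13,3,cv); (13,4,cv); (13,5,cvk); (18,3,cv); (18,14,cv); (18,15,cv); (19,5,cv); (19,15,cv); (19,16,cv); (20,14,cv); (20,15,cv); (20,16,cv); (24,0,cv); (24,21,cv); (24,23,cv); (25,14,cv); (25,21,cv); (25,22,cv); (26,16,cv); (26,22,cv); (26,23,cv); (27,21,cv); (27,22,cv); (27,23,cv)
final:
nodes: 0:V, 3:V, 4:V, 5:V, 7:V, 13:T, 14:V, 15:V, 16:V, 18:T, 19:T, 20:T, 21:V, 22:V, 23:V, 24:T, 25:T, 26:T, 27:T
edges: (13,0,cv); (13,3,cv); (13,4,cv); (13,5,cvk); (18,3,cv); (18,14,cv); (18,15,cv); (19,5,cv); (19,15,cv); (19,16,cv); (20,14,cv); (20,15,cv); (20,16,cv); (24,0,cv); (24,21,cv); (24,23,cv); (25,14,cv); (25,21,cv); (25,22,cv); (26,16,cv); (26,22,cv); (26,23,cv); (27,21,cv); (27,22,cv); (27,23,cv)


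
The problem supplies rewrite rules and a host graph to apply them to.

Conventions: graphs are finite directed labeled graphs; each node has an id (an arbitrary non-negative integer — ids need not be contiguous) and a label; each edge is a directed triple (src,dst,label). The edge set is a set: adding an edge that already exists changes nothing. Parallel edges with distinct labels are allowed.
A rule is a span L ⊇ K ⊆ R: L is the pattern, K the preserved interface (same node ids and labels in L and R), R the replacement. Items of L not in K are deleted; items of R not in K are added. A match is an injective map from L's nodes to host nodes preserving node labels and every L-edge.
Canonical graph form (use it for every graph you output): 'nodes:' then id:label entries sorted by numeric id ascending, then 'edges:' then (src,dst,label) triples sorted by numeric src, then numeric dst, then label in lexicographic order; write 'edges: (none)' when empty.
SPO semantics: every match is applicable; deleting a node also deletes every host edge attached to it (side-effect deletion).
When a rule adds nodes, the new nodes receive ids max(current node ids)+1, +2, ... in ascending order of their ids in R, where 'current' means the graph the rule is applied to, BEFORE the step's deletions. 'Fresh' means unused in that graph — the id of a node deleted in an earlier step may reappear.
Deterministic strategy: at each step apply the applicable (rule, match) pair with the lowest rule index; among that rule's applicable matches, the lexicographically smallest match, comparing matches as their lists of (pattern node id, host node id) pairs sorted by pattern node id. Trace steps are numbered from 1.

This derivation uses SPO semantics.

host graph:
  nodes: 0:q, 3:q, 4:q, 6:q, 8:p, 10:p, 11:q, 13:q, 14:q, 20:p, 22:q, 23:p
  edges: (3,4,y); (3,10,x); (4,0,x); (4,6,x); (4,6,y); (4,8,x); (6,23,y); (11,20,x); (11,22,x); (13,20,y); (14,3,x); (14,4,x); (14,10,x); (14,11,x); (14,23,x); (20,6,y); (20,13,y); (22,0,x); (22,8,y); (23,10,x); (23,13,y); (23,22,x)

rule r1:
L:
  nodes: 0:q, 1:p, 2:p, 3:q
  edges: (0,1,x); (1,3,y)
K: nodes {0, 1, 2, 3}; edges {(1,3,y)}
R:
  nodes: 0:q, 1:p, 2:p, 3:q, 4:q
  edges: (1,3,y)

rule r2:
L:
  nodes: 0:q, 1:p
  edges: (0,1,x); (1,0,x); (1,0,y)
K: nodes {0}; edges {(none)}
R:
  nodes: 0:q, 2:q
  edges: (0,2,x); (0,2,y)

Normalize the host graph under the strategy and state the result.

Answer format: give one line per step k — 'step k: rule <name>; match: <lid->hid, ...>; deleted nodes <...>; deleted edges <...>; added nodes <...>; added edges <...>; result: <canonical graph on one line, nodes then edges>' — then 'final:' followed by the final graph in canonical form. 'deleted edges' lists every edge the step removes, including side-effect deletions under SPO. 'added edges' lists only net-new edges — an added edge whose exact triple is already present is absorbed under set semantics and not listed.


step 1: rule r1; match: 0->11, 1->20, 2->8, 3->6; deleted nodes (none); deleted edges (11,20,x); added nodes 24; added edges (none); result: nodes: 0:q, 3:q, 4:q, 6:q, 8:p, 10:p, 11:q, 13:q, 14:q, 20:p, 22:q, 23:p, 24:q edges: (3,4,y); (3,10,x); (4,0,x); (4,6,x); (4,6,y); (4,8,x); (6,23,y); (11,22,x); (13,20,y); (14,3,x); (14,4,x); (14,10,x); (14,11,x); (14,23,x); (20,6,y); (20,13,y); (22,0,x); (22,8,y); (23,10,x); (23,13,y); (23,22,x)
step 2: rule r1; match: 0->14, 1->23, 2->8, 3->13; deleted nodes (none); deleted edges (14,23,x); added nodes 25; added edges (none); result: nodes: 0:q, 3:q, 4:q, 6:q, 8:p, 10:p, 11:q, 13:q, 14:q, 20:p, 22:q, 23:p, 24:q, 25:q edges: (3,4,y); (3,10,x); (4,0,x); (4,6,x); (4,6,y); (4,8,x); (6,23,y); (11,22,x); (13,20,y); (14,3,x); (14,4,x); (14,10,x); (14,11,x); (20,6,y); (20,13,y); (22,0,x); (22,8,y); (23,10,x); (23,13,y); (23,22,x)
final:
nodes: 0:q, 3:q, 4:q, 6:q, 8:p, 10:p, 11:q, 13:q, 14:q, 20:p, 22:q, 23:p, 24:q, 25:q
edges: (3,4,y); (3,10,x); (4,0,x); (4,6,x); (4,6,y); (4,8,x); (6,23,y); (11,22,x); (13,20,y); (14,3,x); (14,4,x); (14,10,x); (14,11,x); (20,6,y); (20,13,y); (22,0,x); (22,8,y); (23,10,x); (23,13,y); (23,22,x)


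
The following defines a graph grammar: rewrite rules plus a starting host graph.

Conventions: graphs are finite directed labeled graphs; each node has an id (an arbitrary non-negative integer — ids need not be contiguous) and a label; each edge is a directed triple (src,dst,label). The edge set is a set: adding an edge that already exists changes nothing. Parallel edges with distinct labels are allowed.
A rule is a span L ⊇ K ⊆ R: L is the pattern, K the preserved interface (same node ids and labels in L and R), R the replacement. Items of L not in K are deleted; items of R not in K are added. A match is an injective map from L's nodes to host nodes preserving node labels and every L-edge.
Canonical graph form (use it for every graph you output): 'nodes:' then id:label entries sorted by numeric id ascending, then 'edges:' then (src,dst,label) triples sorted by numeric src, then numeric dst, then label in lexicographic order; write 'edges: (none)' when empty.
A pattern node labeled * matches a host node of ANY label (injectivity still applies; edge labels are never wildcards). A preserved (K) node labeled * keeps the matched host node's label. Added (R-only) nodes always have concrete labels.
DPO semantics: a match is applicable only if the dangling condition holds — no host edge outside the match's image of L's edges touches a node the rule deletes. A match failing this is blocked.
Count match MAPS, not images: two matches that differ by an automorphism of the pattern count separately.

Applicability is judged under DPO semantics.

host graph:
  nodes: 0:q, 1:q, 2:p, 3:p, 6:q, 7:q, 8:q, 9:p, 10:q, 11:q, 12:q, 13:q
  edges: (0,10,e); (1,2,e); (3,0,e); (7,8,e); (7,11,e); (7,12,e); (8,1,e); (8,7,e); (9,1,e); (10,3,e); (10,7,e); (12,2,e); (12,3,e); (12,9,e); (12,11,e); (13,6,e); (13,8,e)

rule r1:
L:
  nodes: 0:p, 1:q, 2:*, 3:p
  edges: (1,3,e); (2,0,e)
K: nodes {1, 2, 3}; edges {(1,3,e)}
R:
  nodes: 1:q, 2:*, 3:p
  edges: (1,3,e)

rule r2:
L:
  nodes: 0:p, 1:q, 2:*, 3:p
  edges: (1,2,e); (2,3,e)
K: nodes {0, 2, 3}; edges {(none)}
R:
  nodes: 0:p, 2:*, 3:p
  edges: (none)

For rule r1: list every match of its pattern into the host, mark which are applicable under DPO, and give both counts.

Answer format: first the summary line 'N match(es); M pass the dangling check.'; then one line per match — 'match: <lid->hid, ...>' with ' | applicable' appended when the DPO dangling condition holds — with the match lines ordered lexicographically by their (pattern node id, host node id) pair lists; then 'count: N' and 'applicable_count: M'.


10 match(es); 0 pass the dangling check.
match: 0->2, 1->10, 2->1, 3->3
match: 0->2, 1->10, 2->12, 3->3
match: 0->2, 1->12, 2->1, 3->3
match: 0->2, 1->12, 2->1, 3->9
match: 0->3, 1->1, 2->10, 3->2
match: 0->3, 1->1, 2->12, 3->2
match: 0->3, 1->12, 2->10, 3->2
match: 0->3, 1->12, 2->10, 3->9
match: 0->9, 1->1, 2->12, 3->2
match: 0->9, 1->10, 2->12, 3->3
count: 10
applicable_count: 0
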